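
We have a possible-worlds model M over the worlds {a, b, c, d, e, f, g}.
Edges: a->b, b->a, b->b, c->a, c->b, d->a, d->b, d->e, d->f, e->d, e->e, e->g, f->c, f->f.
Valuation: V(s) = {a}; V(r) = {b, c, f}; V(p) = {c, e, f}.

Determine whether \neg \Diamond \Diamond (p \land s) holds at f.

Yes

Recall that \Diamond ψ holds at a world iff ψ holds at some accessible world.
At f: \Diamond \Diamond (p \land s) is false, so \neg \Diamond \Diamond (p \land s) is true.
  At f: \Diamond \Diamond (p \land s) requires \Diamond (p \land s) at some successor in {c, f}.
    At c: \Diamond (p \land s) is false.
    At f: \Diamond (p \land s) is false.
  So \Diamond \Diamond (p \land s) is false at f.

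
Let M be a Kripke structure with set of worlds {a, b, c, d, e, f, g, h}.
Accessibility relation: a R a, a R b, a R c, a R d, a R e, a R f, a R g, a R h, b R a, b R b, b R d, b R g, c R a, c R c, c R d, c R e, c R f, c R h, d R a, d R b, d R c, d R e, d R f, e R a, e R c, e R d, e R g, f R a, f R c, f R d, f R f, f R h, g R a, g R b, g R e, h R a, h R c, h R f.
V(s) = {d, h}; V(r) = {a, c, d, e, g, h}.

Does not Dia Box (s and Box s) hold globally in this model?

Let φ = not Dia Box (s and Box s). Evaluate φ at each world:
  a (successors {a, b, c, d, e, f, g, h}): φ is true.
  b (successors {a, b, d, g}): φ is true.
  c (successors {a, c, d, e, f, h}): φ is true.
  d (successors {a, b, c, e, f}): φ is true.
  e (successors {a, c, d, g}): φ is true.
  f (successors {a, c, d, f, h}): φ is true.
  g (successors {a, b, e}): φ is true.
  h (successors {a, c, f}): φ is true.
For instance, at c:
  At c: Dia Box (s and Box s) is false, so not Dia Box (s and Box s) is true.
    At c: Dia Box (s and Box s) requires Box (s and Box s) at some successor in {a, c, d, e, f, h}.
      At a: Box (s and Box s) is false.
      At c: Box (s and Box s) is false.
      At d: Box (s and Box s) is false.
      At e: Box (s and Box s) is false.
      At f: Box (s and Box s) is false.
      At h: Box (s and Box s) is false.
    So Dia Box (s and Box s) is false at c.

Yes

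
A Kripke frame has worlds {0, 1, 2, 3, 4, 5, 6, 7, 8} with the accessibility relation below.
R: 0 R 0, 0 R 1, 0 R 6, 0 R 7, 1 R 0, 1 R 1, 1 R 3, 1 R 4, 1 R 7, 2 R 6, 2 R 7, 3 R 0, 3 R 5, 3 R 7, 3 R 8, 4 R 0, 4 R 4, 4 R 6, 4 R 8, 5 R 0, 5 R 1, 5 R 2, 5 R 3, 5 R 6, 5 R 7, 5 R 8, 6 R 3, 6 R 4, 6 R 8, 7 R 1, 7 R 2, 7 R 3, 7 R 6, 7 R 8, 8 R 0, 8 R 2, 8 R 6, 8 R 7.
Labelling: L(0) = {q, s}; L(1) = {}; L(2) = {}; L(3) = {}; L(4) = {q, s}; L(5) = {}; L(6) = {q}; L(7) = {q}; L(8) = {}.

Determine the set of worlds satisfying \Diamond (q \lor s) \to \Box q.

2

Let φ = \Diamond (q \lor s) \to \Box q. Evaluate φ at each world:
  0 (successors {0, 1, 6, 7}): φ is false.
  1 (successors {0, 1, 3, 4, 7}): φ is false.
  2 (successors {6, 7}): φ is true.
  3 (successors {0, 5, 7, 8}): φ is false.
  4 (successors {0, 4, 6, 8}): φ is false.
  5 (successors {0, 1, 2, 3, 6, 7, 8}): φ is false.
  6 (successors {3, 4, 8}): φ is false.
  7 (successors {1, 2, 3, 6, 8}): φ is false.
  8 (successors {0, 2, 6, 7}): φ is false.
For instance, at 5:
  At 5: \Diamond (q \lor s) is true, \Box q is false, so \Diamond (q \lor s) \to \Box q is false.
    At 5: \Diamond (q \lor s) requires q \lor s at some successor in {0, 1, 2, 3, 6, 7, 8}.
      q \lor s holds at 0, so \Diamond (q \lor s) is true at 5.
    At 5: \Box q requires q at every successor {0, 1, 2, 3, 6, 7, 8}.
      q fails at 1, so \Box q is false at 5.
Satisfying worlds: {2}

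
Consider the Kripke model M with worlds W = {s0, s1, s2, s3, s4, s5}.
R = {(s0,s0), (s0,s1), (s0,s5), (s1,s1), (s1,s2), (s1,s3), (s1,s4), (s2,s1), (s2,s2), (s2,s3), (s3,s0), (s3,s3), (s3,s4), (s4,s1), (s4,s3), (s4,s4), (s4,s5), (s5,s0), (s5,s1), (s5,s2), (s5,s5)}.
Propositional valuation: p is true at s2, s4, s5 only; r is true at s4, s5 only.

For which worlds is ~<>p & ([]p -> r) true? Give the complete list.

Recall that []ψ holds at a world iff ψ holds at every accessible world, and <>ψ holds iff ψ holds at some accessible world.
Let φ = ~<>p & ([]p -> r). Evaluate φ at each world:
  s0 (successors {s0, s1, s5}): φ is false.
  s1 (successors {s1, s2, s3, s4}): φ is false.
  s2 (successors {s1, s2, s3}): φ is false.
  s3 (successors {s0, s3, s4}): φ is false.
  s4 (successors {s1, s3, s4, s5}): φ is false.
  s5 (successors {s0, s1, s2, s5}): φ is false.
For instance, at s2:
  At s2: ~<>p is false, []p -> r is true, so ~<>p & ([]p -> r) is false.
    At s2: <>p is true, so ~<>p is false.
      At s2: <>p requires p at some successor in {s1, s2, s3}.
        p holds at s2, so <>p is true at s2.
    At s2: []p is false, r is false, so []p -> r is true.
      At s2: []p requires p at every successor {s1, s2, s3}.
        p fails at s1, so []p is false at s2.
Satisfying worlds: none.

none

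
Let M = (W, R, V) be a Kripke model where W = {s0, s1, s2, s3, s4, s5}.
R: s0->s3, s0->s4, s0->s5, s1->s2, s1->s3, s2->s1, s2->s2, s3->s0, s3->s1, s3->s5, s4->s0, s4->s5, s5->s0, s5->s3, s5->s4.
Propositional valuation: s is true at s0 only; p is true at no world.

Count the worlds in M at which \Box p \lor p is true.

Let φ = \Box p \lor p. Evaluate φ at each world:
  s0 (successors {s3, s4, s5}): φ is false.
  s1 (successors {s2, s3}): φ is false.
  s2 (successors {s1, s2}): φ is false.
  s3 (successors {s0, s1, s5}): φ is false.
  s4 (successors {s0, s5}): φ is false.
  s5 (successors {s0, s3, s4}): φ is false.
For instance, at s4:
  At s4: \Box p is false, p is false, so \Box p \lor p is false.
    At s4: \Box p requires p at every successor {s0, s5}.
      p fails at s0, so \Box p is false at s4.
Satisfying worlds: none.

0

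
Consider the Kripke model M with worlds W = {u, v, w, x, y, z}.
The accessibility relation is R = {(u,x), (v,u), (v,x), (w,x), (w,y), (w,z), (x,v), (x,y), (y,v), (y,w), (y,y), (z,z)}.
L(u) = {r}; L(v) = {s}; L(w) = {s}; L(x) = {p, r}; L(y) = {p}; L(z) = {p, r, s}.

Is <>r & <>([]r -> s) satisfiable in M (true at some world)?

Let φ = <>r & <>([]r -> s). Evaluate φ at each world:
  u (successors {x}): φ is true.
  v (successors {u, x}): φ is true.
  w (successors {x, y, z}): φ is true.
  x (successors {v, y}): φ is false.
  y (successors {v, w, y}): φ is false.
  z (successors {z}): φ is true.
Detail at u (witness):
  At u: <>r is true, <>([]r -> s) is true, so <>r & <>([]r -> s) is true.
    At u: <>r requires r at some successor in {x}.
      r holds at x, so <>r is true at u.
    At u: <>([]r -> s) requires []r -> s at some successor in {x}.
      []r -> s holds at x, so <>([]r -> s) is true at u.

Yes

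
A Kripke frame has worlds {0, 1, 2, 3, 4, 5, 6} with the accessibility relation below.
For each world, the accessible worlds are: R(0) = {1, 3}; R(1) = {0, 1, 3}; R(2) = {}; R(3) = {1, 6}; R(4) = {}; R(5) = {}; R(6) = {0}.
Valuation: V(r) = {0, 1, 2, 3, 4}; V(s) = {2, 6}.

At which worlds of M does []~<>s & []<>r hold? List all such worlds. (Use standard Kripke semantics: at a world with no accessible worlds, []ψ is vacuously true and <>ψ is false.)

Let φ = []~<>s & []<>r. Evaluate φ at each world:
  0 (successors {1, 3}): φ is false.
  1 (successors {0, 1, 3}): φ is false.
  2 (successors ∅): φ is true.
  3 (successors {1, 6}): φ is true.
  4 (successors ∅): φ is true.
  5 (successors ∅): φ is true.
  6 (successors {0}): φ is true.
For instance, at 0:
  At 0: []~<>s is false, []<>r is true, so []~<>s & []<>r is false.
    At 0: []~<>s requires ~<>s at every successor {1, 3}.
      ~<>s fails at 3, so []~<>s is false at 0.
    At 0: []<>r requires <>r at every successor {1, 3}.
      At 1: <>r is true.
      At 3: <>r is true.
    So []<>r is true at 0.
Satisfying worlds: {2, 3, 4, 5, 6}

2, 3, 4, 5, 6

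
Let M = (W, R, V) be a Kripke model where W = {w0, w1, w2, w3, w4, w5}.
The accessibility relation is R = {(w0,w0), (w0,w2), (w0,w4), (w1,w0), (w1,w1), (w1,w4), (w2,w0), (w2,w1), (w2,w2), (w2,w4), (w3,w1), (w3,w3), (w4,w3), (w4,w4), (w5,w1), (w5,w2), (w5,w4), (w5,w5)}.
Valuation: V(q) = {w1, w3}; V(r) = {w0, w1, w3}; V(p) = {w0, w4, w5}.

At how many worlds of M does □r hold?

1

Recall that □ψ holds at a world iff ψ holds at every accessible world, and ◇ψ holds iff ψ holds at some accessible world.
Let φ = □r. Evaluate φ at each world:
  w0 (successors {w0, w2, w4}): φ is false.
  w1 (successors {w0, w1, w4}): φ is false.
  w2 (successors {w0, w1, w2, w4}): φ is false.
  w3 (successors {w1, w3}): φ is true.
  w4 (successors {w3, w4}): φ is false.
  w5 (successors {w1, w2, w4, w5}): φ is false.
For instance, at w1:
  At w1: □r requires r at every successor {w0, w1, w4}.
    r fails at w4, so □r is false at w1.
Satisfying worlds: {w3}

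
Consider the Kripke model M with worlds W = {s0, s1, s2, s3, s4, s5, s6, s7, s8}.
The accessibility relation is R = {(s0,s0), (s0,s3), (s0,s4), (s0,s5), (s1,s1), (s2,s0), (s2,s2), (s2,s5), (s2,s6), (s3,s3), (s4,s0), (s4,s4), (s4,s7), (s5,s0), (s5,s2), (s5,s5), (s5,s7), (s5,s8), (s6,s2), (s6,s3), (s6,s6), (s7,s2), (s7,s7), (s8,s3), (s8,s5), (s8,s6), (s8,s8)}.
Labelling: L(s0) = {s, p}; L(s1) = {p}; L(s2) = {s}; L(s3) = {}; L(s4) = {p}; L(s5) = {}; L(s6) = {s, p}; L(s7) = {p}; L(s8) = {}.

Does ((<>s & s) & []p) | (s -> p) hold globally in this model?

Recall that []ψ holds at a world iff ψ holds at every accessible world, and <>ψ holds iff ψ holds at some accessible world.
Let φ = ((<>s & s) & []p) | (s -> p). Evaluate φ at each world:
  s0 (successors {s0, s3, s4, s5}): φ is true.
  s1 (successors {s1}): φ is true.
  s2 (successors {s0, s2, s5, s6}): φ is false.
  s3 (successors {s3}): φ is true.
  s4 (successors {s0, s4, s7}): φ is true.
  s5 (successors {s0, s2, s5, s7, s8}): φ is true.
  s6 (successors {s2, s3, s6}): φ is true.
  s7 (successors {s2, s7}): φ is true.
  s8 (successors {s3, s5, s6, s8}): φ is true.
Detail at s2 (counterexample):
  At s2: (<>s & s) & []p is false, s -> p is false, so ((<>s & s) & []p) | (s -> p) is false.
    At s2: <>s & s is true, []p is false, so (<>s & s) & []p is false.
      At s2: <>s is true, s is true, so <>s & s is true.
      At s2: []p requires p at every successor {s0, s2, s5, s6}.
        p fails at s2, so []p is false at s2.

No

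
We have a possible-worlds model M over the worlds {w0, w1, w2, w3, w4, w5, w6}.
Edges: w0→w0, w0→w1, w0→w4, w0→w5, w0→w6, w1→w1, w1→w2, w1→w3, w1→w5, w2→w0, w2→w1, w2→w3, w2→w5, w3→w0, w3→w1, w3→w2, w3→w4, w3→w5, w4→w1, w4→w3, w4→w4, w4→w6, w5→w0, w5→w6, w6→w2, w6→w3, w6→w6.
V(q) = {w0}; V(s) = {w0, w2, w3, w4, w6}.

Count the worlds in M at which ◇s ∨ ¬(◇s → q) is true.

7

Recall that ◇ψ holds at a world iff ψ holds at some accessible world.
Let φ = ◇s ∨ ¬(◇s → q). Evaluate φ at each world:
  w0 (successors {w0, w1, w4, w5, w6}): φ is true.
  w1 (successors {w1, w2, w3, w5}): φ is true.
  w2 (successors {w0, w1, w3, w5}): φ is true.
  w3 (successors {w0, w1, w2, w4, w5}): φ is true.
  w4 (successors {w1, w3, w4, w6}): φ is true.
  w5 (successors {w0, w6}): φ is true.
  w6 (successors {w2, w3, w6}): φ is true.
For instance, at w6:
  At w6: ◇s is true, ¬(◇s → q) is true, so ◇s ∨ ¬(◇s → q) is true.
    At w6: ◇s requires s at some successor in {w2, w3, w6}.
      s holds at w2, so ◇s is true at w6.
    At w6: ◇s → q is false, so ¬(◇s → q) is true.
      At w6: ◇s is true, q is false, so ◇s → q is false.
Satisfying worlds: {w0, w1, w2, w3, w4, w5, w6}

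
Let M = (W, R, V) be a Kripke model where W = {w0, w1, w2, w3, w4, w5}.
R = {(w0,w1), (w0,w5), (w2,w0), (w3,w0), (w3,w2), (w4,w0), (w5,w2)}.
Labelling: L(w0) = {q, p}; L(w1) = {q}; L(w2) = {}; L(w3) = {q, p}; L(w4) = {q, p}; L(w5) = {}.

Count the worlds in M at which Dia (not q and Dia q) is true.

Recall that Dia ψ holds at a world iff ψ holds at some accessible world.
Let φ = Dia (not q and Dia q). Evaluate φ at each world:
  w0 (successors {w1, w5}): φ is false.
  w1 (successors ∅): φ is false.
  w2 (successors {w0}): φ is false.
  w3 (successors {w0, w2}): φ is true.
  w4 (successors {w0}): φ is false.
  w5 (successors {w2}): φ is true.
For instance, at w2:
  At w2: Dia (not q and Dia q) requires not q and Dia q at some successor in {w0}.
    At w0: not q and Dia q is false.
  So Dia (not q and Dia q) is false at w2.
Satisfying worlds: {w3, w5}

2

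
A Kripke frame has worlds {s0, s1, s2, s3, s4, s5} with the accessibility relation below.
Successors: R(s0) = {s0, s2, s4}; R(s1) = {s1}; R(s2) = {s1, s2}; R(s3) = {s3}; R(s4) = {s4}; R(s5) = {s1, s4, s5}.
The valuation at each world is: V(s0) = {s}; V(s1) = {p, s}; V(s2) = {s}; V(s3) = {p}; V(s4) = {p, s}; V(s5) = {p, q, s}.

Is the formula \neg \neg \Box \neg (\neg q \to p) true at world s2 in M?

No

At s2: \neg \Box \neg (\neg q \to p) is true, so \neg \neg \Box \neg (\neg q \to p) is false.
  At s2: \Box \neg (\neg q \to p) is false, so \neg \Box \neg (\neg q \to p) is true.
    At s2: \Box \neg (\neg q \to p) requires \neg (\neg q \to p) at every successor {s1, s2}.
      \neg (\neg q \to p) fails at s1, so \Box \neg (\neg q \to p) is false at s2.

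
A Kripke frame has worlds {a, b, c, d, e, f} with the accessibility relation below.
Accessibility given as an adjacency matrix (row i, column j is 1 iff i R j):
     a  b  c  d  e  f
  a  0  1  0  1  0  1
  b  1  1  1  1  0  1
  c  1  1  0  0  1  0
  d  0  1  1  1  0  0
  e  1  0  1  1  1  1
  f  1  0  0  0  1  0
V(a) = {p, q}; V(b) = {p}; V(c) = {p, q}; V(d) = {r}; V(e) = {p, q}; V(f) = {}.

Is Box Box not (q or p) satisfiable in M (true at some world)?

No

Let φ = Box Box not (q or p). Evaluate φ at each world:
  a (successors {b, d, f}): φ is false.
  b (successors {a, b, c, d, f}): φ is false.
  c (successors {a, b, e}): φ is false.
  d (successors {b, c, d}): φ is false.
  e (successors {a, c, d, e, f}): φ is false.
  f (successors {a, e}): φ is false.
For instance, at d:
  At d: Box Box not (q or p) requires Box not (q or p) at every successor {b, c, d}.
    Box not (q or p) fails at b, so Box Box not (q or p) is false at d.
      At b: Box not (q or p) requires not (q or p) at every successor {a, b, c, d, f}.
        not (q or p) fails at a, so Box not (q or p) is false at b.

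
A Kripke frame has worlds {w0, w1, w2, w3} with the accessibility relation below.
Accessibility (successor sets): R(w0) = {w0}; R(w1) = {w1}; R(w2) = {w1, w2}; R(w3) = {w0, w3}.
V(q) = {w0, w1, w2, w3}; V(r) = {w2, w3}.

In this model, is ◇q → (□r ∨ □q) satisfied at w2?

Yes

At w2: ◇q is true, □r ∨ □q is true, so ◇q → (□r ∨ □q) is true.
  At w2: ◇q requires q at some successor in {w1, w2}.
    q holds at w1, so ◇q is true at w2.
  At w2: □r is false, □q is true, so □r ∨ □q is true.
    At w2: □r requires r at every successor {w1, w2}.
      r fails at w1, so □r is false at w2.
    At w2: □q requires q at every successor {w1, w2}.
      At w1: q is true.
      At w2: q is true.
    So □q is true at w2.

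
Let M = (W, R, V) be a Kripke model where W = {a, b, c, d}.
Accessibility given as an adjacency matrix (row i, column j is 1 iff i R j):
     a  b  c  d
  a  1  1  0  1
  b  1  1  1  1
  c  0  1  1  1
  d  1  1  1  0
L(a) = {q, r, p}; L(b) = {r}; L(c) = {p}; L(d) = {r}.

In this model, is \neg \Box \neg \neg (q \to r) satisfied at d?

No

Recall that \Box ψ holds at a world iff ψ holds at every accessible world, and \Diamond ψ holds iff ψ holds at some accessible world.
At d: \Box \neg \neg (q \to r) is true, so \neg \Box \neg \neg (q \to r) is false.
  At d: \Box \neg \neg (q \to r) requires \neg \neg (q \to r) at every successor {a, b, c}.
    At a: \neg \neg (q \to r) is true.
    At b: \neg \neg (q \to r) is true.
    At c: \neg \neg (q \to r) is true.
  So \Box \neg \neg (q \to r) is true at d.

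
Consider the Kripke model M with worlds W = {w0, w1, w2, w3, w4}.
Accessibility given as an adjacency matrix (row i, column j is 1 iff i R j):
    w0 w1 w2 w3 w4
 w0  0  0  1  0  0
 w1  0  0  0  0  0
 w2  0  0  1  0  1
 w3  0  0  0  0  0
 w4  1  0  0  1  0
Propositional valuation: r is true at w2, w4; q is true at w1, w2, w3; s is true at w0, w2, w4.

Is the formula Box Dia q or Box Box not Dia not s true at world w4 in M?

At w4: Box Dia q is false, Box Box not Dia not s is true, so Box Dia q or Box Box not Dia not s is true.
  At w4: Box Dia q requires Dia q at every successor {w0, w3}.
    Dia q fails at w3, so Box Dia q is false at w4.
      At w3: no accessible worlds, so Dia q is false.
  At w4: Box Box not Dia not s requires Box not Dia not s at every successor {w0, w3}.
      At w0: Box not Dia not s requires not Dia not s at every successor {w2}.
        At w2: not Dia not s is true.
      So Box not Dia not s is true at w0.
      At w3: no accessible worlds, so Box not Dia not s holds vacuously.
  So Box Box not Dia not s is true at w4.

Yes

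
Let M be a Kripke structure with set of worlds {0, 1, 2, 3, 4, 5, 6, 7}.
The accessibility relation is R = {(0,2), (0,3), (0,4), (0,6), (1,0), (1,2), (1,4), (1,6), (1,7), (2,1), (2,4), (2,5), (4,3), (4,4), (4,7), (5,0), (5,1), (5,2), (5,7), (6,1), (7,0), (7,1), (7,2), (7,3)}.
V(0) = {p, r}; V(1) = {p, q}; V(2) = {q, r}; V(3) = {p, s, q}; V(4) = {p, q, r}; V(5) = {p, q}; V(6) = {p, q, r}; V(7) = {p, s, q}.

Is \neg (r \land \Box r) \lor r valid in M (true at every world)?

Recall that \Box ψ holds at a world iff ψ holds at every accessible world, and \Diamond ψ holds iff ψ holds at some accessible world.
Let φ = \neg (r \land \Box r) \lor r. Evaluate φ at each world:
  0 (successors {2, 3, 4, 6}): φ is true.
  1 (successors {0, 2, 4, 6, 7}): φ is true.
  2 (successors {1, 4, 5}): φ is true.
  3 (successors ∅): φ is true.
  4 (successors {3, 4, 7}): φ is true.
  5 (successors {0, 1, 2, 7}): φ is true.
  6 (successors {1}): φ is true.
  7 (successors {0, 1, 2, 3}): φ is true.
For instance, at 6:
  At 6: \neg (r \land \Box r) is true, r is true, so \neg (r \land \Box r) \lor r is true.
    At 6: r \land \Box r is false, so \neg (r \land \Box r) is true.
      At 6: r is true, \Box r is false, so r \land \Box r is false.

Yes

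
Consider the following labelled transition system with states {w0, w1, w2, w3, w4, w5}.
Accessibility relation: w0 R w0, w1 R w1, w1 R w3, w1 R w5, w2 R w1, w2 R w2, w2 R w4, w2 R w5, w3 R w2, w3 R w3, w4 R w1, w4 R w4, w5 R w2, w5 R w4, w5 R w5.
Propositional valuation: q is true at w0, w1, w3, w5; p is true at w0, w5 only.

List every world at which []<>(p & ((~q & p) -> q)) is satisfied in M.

Recall that []ψ holds at a world iff ψ holds at every accessible world, and <>ψ holds iff ψ holds at some accessible world.
Let φ = []<>(p & ((~q & p) -> q)). Evaluate φ at each world:
  w0 (successors {w0}): φ is true.
  w1 (successors {w1, w3, w5}): φ is false.
  w2 (successors {w1, w2, w4, w5}): φ is false.
  w3 (successors {w2, w3}): φ is false.
  w4 (successors {w1, w4}): φ is false.
  w5 (successors {w2, w4, w5}): φ is false.
For instance, at w2:
  At w2: []<>(p & ((~q & p) -> q)) requires <>(p & ((~q & p) -> q)) at every successor {w1, w2, w4, w5}.
    <>(p & ((~q & p) -> q)) fails at w4, so []<>(p & ((~q & p) -> q)) is false at w2.
      At w4: <>(p & ((~q & p) -> q)) requires p & ((~q & p) -> q) at some successor in {w1, w4}.
        At w1: p & ((~q & p) -> q) is false.
        At w4: p & ((~q & p) -> q) is false.
      So <>(p & ((~q & p) -> q)) is false at w4.
Satisfying worlds: {w0}

w0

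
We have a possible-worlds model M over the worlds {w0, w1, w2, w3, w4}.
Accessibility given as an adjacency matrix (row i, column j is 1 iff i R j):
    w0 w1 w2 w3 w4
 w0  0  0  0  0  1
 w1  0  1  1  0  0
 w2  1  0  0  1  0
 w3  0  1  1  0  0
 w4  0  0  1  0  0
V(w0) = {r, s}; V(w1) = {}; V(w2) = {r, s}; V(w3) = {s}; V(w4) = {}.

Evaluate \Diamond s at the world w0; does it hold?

No

At w0: \Diamond s requires s at some successor in {w4}.
  At w4: s is false.
So \Diamond s is false at w0.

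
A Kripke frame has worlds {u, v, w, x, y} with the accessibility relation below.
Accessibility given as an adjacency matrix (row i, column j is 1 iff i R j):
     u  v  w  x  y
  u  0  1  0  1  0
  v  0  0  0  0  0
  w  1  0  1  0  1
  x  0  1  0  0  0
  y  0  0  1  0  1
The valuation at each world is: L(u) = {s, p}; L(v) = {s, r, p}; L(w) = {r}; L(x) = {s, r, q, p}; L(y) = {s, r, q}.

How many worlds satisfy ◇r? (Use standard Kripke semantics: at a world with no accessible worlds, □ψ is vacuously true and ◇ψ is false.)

Let φ = ◇r. Evaluate φ at each world:
  u (successors {v, x}): φ is true.
  v (successors ∅): φ is false.
  w (successors {u, w, y}): φ is true.
  x (successors {v}): φ is true.
  y (successors {w, y}): φ is true.
For instance, at y:
  At y: ◇r requires r at some successor in {w, y}.
    r holds at w, so ◇r is true at y.
Satisfying worlds: {u, w, x, y}

4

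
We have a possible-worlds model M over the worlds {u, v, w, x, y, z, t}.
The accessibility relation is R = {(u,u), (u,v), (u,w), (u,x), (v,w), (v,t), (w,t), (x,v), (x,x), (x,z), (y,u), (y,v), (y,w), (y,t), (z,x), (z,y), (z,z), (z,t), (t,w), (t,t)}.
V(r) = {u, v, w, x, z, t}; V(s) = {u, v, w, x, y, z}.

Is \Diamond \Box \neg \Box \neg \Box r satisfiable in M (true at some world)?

Yes

Recall that \Box ψ holds at a world iff ψ holds at every accessible world, and \Diamond ψ holds iff ψ holds at some accessible world.
Let φ = \Diamond \Box \neg \Box \neg \Box r. Evaluate φ at each world:
  u (successors {u, v, w, x}): φ is true.
  v (successors {w, t}): φ is true.
  w (successors {t}): φ is true.
  x (successors {v, x, z}): φ is true.
  y (successors {u, v, w, t}): φ is true.
  z (successors {x, y, z, t}): φ is true.
  t (successors {w, t}): φ is true.
Detail at u (witness):
  At u: \Diamond \Box \neg \Box \neg \Box r requires \Box \neg \Box \neg \Box r at some successor in {u, v, w, x}.
    \Box \neg \Box \neg \Box r holds at u, so \Diamond \Box \neg \Box \neg \Box r is true at u.
      At u: \Box \neg \Box \neg \Box r requires \neg \Box \neg \Box r at every successor {u, v, w, x}.
        At u: \neg \Box \neg \Box r is true.
        At v: \neg \Box \neg \Box r is true.
        At w: \neg \Box \neg \Box r is true.
        At x: \neg \Box \neg \Box r is true.
      So \Box \neg \Box \neg \Box r is true at u.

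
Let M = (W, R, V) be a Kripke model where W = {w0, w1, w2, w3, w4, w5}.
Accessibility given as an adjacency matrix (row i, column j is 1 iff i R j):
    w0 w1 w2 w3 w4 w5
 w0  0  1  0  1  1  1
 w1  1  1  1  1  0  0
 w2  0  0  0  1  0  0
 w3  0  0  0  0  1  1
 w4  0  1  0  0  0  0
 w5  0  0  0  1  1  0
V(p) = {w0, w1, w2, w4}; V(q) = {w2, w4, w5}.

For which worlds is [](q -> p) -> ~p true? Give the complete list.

w0, w3, w5

Let φ = [](q -> p) -> ~p. Evaluate φ at each world:
  w0 (successors {w1, w3, w4, w5}): φ is true.
  w1 (successors {w0, w1, w2, w3}): φ is false.
  w2 (successors {w3}): φ is false.
  w3 (successors {w4, w5}): φ is true.
  w4 (successors {w1}): φ is false.
  w5 (successors {w3, w4}): φ is true.
For instance, at w4:
  At w4: [](q -> p) is true, ~p is false, so [](q -> p) -> ~p is false.
    At w4: [](q -> p) requires q -> p at every successor {w1}.
      At w1: q -> p is true.
    So [](q -> p) is true at w4.
Satisfying worlds: {w0, w3, w5}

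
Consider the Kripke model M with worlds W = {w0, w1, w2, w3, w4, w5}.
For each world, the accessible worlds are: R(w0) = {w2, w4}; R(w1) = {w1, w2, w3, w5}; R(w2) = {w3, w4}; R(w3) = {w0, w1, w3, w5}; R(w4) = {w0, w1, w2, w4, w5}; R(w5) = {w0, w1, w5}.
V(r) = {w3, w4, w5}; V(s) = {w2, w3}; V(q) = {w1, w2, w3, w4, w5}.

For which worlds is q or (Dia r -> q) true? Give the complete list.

w1, w2, w3, w4, w5

Let φ = q or (Dia r -> q). Evaluate φ at each world:
  w0 (successors {w2, w4}): φ is false.
  w1 (successors {w1, w2, w3, w5}): φ is true.
  w2 (successors {w3, w4}): φ is true.
  w3 (successors {w0, w1, w3, w5}): φ is true.
  w4 (successors {w0, w1, w2, w4, w5}): φ is true.
  w5 (successors {w0, w1, w5}): φ is true.
For instance, at w4:
  At w4: q is true, Dia r -> q is true, so q or (Dia r -> q) is true.
    At w4: Dia r is true, q is true, so Dia r -> q is true.
      At w4: Dia r requires r at some successor in {w0, w1, w2, w4, w5}.
        r holds at w4, so Dia r is true at w4.
Satisfying worlds: {w1, w2, w3, w4, w5}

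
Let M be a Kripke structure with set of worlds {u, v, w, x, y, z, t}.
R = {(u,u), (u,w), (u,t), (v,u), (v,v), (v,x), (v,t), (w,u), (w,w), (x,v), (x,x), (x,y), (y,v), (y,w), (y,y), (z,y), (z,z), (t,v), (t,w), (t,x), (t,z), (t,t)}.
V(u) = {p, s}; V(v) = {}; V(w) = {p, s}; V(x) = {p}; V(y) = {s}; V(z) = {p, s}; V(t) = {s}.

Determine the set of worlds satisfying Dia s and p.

u, w, x, z

Let φ = Dia s and p. Evaluate φ at each world:
  u (successors {u, w, t}): φ is true.
  v (successors {u, v, x, t}): φ is false.
  w (successors {u, w}): φ is true.
  x (successors {v, x, y}): φ is true.
  y (successors {v, w, y}): φ is false.
  z (successors {y, z}): φ is true.
  t (successors {v, w, x, z, t}): φ is false.
For instance, at x:
  At x: Dia s is true, p is true, so Dia s and p is true.
    At x: Dia s requires s at some successor in {v, x, y}.
      s holds at y, so Dia s is true at x.
Satisfying worlds: {u, w, x, z}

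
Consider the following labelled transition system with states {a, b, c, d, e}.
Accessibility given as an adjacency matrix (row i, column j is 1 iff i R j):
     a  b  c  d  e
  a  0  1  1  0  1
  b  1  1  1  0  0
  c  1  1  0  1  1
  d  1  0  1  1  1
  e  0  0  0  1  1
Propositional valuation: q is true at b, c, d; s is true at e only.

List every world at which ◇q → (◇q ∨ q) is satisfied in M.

Let φ = ◇q → (◇q ∨ q). Evaluate φ at each world:
  a (successors {b, c, e}): φ is true.
  b (successors {a, b, c}): φ is true.
  c (successors {a, b, d, e}): φ is true.
  d (successors {a, c, d, e}): φ is true.
  e (successors {d, e}): φ is true.
For instance, at e:
  At e: ◇q is true, ◇q ∨ q is true, so ◇q → (◇q ∨ q) is true.
    At e: ◇q requires q at some successor in {d, e}.
      q holds at d, so ◇q is true at e.
    At e: ◇q is true, q is false, so ◇q ∨ q is true.
      At e: ◇q requires q at some successor in {d, e}.
        q holds at d, so ◇q is true at e.
Satisfying worlds: {a, b, c, d, e}

a, b, c, d, e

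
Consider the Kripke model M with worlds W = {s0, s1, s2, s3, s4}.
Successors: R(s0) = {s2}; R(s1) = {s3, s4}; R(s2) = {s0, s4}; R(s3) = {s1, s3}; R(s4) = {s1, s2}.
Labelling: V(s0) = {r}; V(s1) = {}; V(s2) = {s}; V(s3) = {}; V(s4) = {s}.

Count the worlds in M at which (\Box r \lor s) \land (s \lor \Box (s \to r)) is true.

2

Let φ = (\Box r \lor s) \land (s \lor \Box (s \to r)). Evaluate φ at each world:
  s0 (successors {s2}): φ is false.
  s1 (successors {s3, s4}): φ is false.
  s2 (successors {s0, s4}): φ is true.
  s3 (successors {s1, s3}): φ is false.
  s4 (successors {s1, s2}): φ is true.
For instance, at s0:
  At s0: \Box r \lor s is false, s \lor \Box (s \to r) is false, so (\Box r \lor s) \land (s \lor \Box (s \to r)) is false.
    At s0: \Box r is false, s is false, so \Box r \lor s is false.
      At s0: \Box r requires r at every successor {s2}.
        r fails at s2, so \Box r is false at s0.
    At s0: s is false, \Box (s \to r) is false, so s \lor \Box (s \to r) is false.
      At s0: \Box (s \to r) requires s \to r at every successor {s2}.
        s \to r fails at s2, so \Box (s \to r) is false at s0.
Satisfying worlds: {s2, s4}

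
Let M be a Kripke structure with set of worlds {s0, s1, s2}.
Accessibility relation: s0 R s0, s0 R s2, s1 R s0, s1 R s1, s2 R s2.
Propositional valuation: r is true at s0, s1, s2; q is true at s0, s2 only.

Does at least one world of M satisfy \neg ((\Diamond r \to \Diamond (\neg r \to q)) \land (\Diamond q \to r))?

No

Let φ = \neg ((\Diamond r \to \Diamond (\neg r \to q)) \land (\Diamond q \to r)). Evaluate φ at each world:
  s0 (successors {s0, s2}): φ is false.
  s1 (successors {s0, s1}): φ is false.
  s2 (successors {s2}): φ is false.
For instance, at s2:
  At s2: (\Diamond r \to \Diamond (\neg r \to q)) \land (\Diamond q \to r) is true, so \neg ((\Diamond r \to \Diamond (\neg r \to q)) \land (\Diamond q \to r)) is false.
    At s2: \Diamond r \to \Diamond (\neg r \to q) is true, \Diamond q \to r is true, so (\Diamond r \to \Diamond (\neg r \to q)) \land (\Diamond q \to r) is true.
      At s2: \Diamond r is true, \Diamond (\neg r \to q) is true, so \Diamond r \to \Diamond (\neg r \to q) is true.
      At s2: \Diamond q is true, r is true, so \Diamond q \to r is true.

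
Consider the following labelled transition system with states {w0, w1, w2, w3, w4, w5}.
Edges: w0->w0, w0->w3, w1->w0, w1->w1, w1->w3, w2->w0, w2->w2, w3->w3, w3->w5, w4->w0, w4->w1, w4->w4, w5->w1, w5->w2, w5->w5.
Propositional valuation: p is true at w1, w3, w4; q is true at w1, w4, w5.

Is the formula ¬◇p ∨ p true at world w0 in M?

At w0: ¬◇p is false, p is false, so ¬◇p ∨ p is false.
  At w0: ◇p is true, so ¬◇p is false.
    At w0: ◇p requires p at some successor in {w0, w3}.
      p holds at w3, so ◇p is true at w0.

No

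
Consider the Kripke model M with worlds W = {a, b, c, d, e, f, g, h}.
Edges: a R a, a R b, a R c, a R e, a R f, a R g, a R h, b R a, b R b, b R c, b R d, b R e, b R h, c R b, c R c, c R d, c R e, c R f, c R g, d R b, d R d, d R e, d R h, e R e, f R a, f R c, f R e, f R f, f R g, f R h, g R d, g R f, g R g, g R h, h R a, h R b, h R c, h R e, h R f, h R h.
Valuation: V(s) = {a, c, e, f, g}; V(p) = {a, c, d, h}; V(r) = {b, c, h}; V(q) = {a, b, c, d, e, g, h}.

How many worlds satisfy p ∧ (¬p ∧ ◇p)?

Let φ = p ∧ (¬p ∧ ◇p). Evaluate φ at each world:
  a (successors {a, b, c, e, f, g, h}): φ is false.
  b (successors {a, b, c, d, e, h}): φ is false.
  c (successors {b, c, d, e, f, g}): φ is false.
  d (successors {b, d, e, h}): φ is false.
  e (successors {e}): φ is false.
  f (successors {a, c, e, f, g, h}): φ is false.
  g (successors {d, f, g, h}): φ is false.
  h (successors {a, b, c, e, f, h}): φ is false.
For instance, at c:
  At c: p is true, ¬p ∧ ◇p is false, so p ∧ (¬p ∧ ◇p) is false.
    At c: ¬p is false, ◇p is true, so ¬p ∧ ◇p is false.
      At c: ◇p requires p at some successor in {b, c, d, e, f, g}.
        p holds at c, so ◇p is true at c.
Satisfying worlds: none.

0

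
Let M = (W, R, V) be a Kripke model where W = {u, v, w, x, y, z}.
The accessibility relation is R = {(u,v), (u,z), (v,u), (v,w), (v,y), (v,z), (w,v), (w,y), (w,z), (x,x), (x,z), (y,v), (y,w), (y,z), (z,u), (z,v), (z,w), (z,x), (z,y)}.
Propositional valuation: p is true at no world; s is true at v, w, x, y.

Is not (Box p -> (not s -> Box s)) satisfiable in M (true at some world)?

No

Let φ = not (Box p -> (not s -> Box s)). Evaluate φ at each world:
  u (successors {v, z}): φ is false.
  v (successors {u, w, y, z}): φ is false.
  w (successors {v, y, z}): φ is false.
  x (successors {x, z}): φ is false.
  y (successors {v, w, z}): φ is false.
  z (successors {u, v, w, x, y}): φ is false.
For instance, at v:
  At v: Box p -> (not s -> Box s) is true, so not (Box p -> (not s -> Box s)) is false.
    At v: Box p is false, not s -> Box s is true, so Box p -> (not s -> Box s) is true.
      At v: Box p requires p at every successor {u, w, y, z}.
        p fails at u, so Box p is false at v.
      At v: not s is false, Box s is false, so not s -> Box s is true.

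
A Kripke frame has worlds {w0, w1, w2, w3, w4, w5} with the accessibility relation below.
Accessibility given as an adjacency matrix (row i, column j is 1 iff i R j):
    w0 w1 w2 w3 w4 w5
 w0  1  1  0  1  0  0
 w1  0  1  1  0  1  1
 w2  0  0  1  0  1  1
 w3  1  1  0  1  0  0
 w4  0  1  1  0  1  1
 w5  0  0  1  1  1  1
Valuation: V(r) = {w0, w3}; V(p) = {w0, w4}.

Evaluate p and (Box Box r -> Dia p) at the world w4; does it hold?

At w4: p is true, Box Box r -> Dia p is true, so p and (Box Box r -> Dia p) is true.
  At w4: Box Box r is false, Dia p is true, so Box Box r -> Dia p is true.
    At w4: Box Box r requires Box r at every successor {w1, w2, w4, w5}.
      Box r fails at w1, so Box Box r is false at w4.
    At w4: Dia p requires p at some successor in {w1, w2, w4, w5}.
      p holds at w4, so Dia p is true at w4.

Yes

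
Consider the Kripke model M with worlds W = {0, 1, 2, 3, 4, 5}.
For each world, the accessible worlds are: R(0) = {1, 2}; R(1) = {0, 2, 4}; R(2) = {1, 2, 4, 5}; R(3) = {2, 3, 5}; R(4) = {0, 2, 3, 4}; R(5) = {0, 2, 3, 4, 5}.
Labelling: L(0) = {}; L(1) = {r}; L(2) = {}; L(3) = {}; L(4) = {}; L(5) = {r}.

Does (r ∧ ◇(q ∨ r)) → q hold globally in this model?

No

Let φ = (r ∧ ◇(q ∨ r)) → q. Evaluate φ at each world:
  0 (successors {1, 2}): φ is true.
  1 (successors {0, 2, 4}): φ is true.
  2 (successors {1, 2, 4, 5}): φ is true.
  3 (successors {2, 3, 5}): φ is true.
  4 (successors {0, 2, 3, 4}): φ is true.
  5 (successors {0, 2, 3, 4, 5}): φ is false.
Detail at 5 (counterexample):
  At 5: r ∧ ◇(q ∨ r) is true, q is false, so (r ∧ ◇(q ∨ r)) → q is false.
    At 5: r is true, ◇(q ∨ r) is true, so r ∧ ◇(q ∨ r) is true.
      At 5: ◇(q ∨ r) requires q ∨ r at some successor in {0, 2, 3, 4, 5}.
        q ∨ r holds at 5, so ◇(q ∨ r) is true at 5.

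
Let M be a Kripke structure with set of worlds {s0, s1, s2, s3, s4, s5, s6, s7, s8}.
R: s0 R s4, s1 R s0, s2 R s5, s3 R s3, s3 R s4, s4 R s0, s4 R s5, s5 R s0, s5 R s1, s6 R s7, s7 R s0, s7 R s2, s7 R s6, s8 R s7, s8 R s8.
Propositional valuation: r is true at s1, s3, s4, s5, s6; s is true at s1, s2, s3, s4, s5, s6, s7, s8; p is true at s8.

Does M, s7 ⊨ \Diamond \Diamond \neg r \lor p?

At s7: \Diamond \Diamond \neg r is true, p is false, so \Diamond \Diamond \neg r \lor p is true.
  At s7: \Diamond \Diamond \neg r requires \Diamond \neg r at some successor in {s0, s2, s6}.
    \Diamond \neg r holds at s6, so \Diamond \Diamond \neg r is true at s7.
      At s6: \Diamond \neg r requires \neg r at some successor in {s7}.
        \neg r holds at s7, so \Diamond \neg r is true at s6.

Yes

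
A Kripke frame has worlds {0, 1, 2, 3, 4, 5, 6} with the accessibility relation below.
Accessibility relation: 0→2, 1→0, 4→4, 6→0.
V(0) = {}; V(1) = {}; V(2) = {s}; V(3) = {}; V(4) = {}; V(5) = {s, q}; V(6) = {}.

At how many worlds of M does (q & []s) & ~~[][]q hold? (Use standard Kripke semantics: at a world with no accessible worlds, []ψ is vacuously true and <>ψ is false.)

Recall that []ψ holds at a world iff ψ holds at every accessible world, and <>ψ holds iff ψ holds at some accessible world.
Let φ = (q & []s) & ~~[][]q. Evaluate φ at each world:
  0 (successors {2}): φ is false.
  1 (successors {0}): φ is false.
  2 (successors ∅): φ is false.
  3 (successors ∅): φ is false.
  4 (successors {4}): φ is false.
  5 (successors ∅): φ is true.
  6 (successors {0}): φ is false.
For instance, at 0:
  At 0: q & []s is false, ~~[][]q is true, so (q & []s) & ~~[][]q is false.
    At 0: q is false, []s is true, so q & []s is false.
      At 0: []s requires s at every successor {2}.
        At 2: s is true.
      So []s is true at 0.
    At 0: ~[][]q is false, so ~~[][]q is true.
      At 0: [][]q is true, so ~[][]q is false.
Satisfying worlds: {5}

1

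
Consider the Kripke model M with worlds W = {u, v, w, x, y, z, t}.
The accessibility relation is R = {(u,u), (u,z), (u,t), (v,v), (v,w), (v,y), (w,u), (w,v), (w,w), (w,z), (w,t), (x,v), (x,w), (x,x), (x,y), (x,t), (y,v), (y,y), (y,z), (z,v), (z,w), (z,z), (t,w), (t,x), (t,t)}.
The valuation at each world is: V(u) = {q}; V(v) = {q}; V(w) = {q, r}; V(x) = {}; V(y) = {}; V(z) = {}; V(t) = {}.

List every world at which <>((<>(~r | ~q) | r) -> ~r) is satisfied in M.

Let φ = <>((<>(~r | ~q) | r) -> ~r). Evaluate φ at each world:
  u (successors {u, z, t}): φ is true.
  v (successors {v, w, y}): φ is true.
  w (successors {u, v, w, z, t}): φ is true.
  x (successors {v, w, x, y, t}): φ is true.
  y (successors {v, y, z}): φ is true.
  z (successors {v, w, z}): φ is true.
  t (successors {w, x, t}): φ is true.
For instance, at x:
  At x: <>((<>(~r | ~q) | r) -> ~r) requires (<>(~r | ~q) | r) -> ~r at some successor in {v, w, x, y, t}.
    (<>(~r | ~q) | r) -> ~r holds at v, so <>((<>(~r | ~q) | r) -> ~r) is true at x.
      At v: <>(~r | ~q) | r is true, ~r is true, so (<>(~r | ~q) | r) -> ~r is true.
Satisfying worlds: {u, v, w, x, y, z, t}

u, v, w, x, y, z, t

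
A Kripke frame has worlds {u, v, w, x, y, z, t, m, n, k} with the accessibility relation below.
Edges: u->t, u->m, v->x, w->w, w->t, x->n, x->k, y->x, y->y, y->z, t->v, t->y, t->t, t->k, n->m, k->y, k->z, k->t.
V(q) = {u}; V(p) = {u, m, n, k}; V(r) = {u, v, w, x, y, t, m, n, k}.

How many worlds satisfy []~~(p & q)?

Let φ = []~~(p & q). Evaluate φ at each world:
  u (successors {t, m}): φ is false.
  v (successors {x}): φ is false.
  w (successors {w, t}): φ is false.
  x (successors {n, k}): φ is false.
  y (successors {x, y, z}): φ is false.
  z (successors ∅): φ is true.
  t (successors {v, y, t, k}): φ is false.
  m (successors ∅): φ is true.
  n (successors {m}): φ is false.
  k (successors {y, z, t}): φ is false.
For instance, at n:
  At n: []~~(p & q) requires ~~(p & q) at every successor {m}.
    ~~(p & q) fails at m, so []~~(p & q) is false at n.
Satisfying worlds: {z, m}

2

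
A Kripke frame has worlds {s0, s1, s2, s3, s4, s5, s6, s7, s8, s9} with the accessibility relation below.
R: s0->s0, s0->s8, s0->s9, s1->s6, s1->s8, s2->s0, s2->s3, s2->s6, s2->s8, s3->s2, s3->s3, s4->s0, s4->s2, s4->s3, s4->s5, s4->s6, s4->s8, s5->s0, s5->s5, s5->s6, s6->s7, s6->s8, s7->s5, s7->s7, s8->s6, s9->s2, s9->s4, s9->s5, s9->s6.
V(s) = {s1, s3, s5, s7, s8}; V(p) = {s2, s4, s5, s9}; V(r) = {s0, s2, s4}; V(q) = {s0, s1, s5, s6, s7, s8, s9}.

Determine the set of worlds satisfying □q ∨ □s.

s0, s1, s5, s6, s7, s8

Let φ = □q ∨ □s. Evaluate φ at each world:
  s0 (successors {s0, s8, s9}): φ is true.
  s1 (successors {s6, s8}): φ is true.
  s2 (successors {s0, s3, s6, s8}): φ is false.
  s3 (successors {s2, s3}): φ is false.
  s4 (successors {s0, s2, s3, s5, s6, s8}): φ is false.
  s5 (successors {s0, s5, s6}): φ is true.
  s6 (successors {s7, s8}): φ is true.
  s7 (successors {s5, s7}): φ is true.
  s8 (successors {s6}): φ is true.
  s9 (successors {s2, s4, s5, s6}): φ is false.
For instance, at s2:
  At s2: □q is false, □s is false, so □q ∨ □s is false.
    At s2: □q requires q at every successor {s0, s3, s6, s8}.
      q fails at s3, so □q is false at s2.
    At s2: □s requires s at every successor {s0, s3, s6, s8}.
      s fails at s0, so □s is false at s2.
Satisfying worlds: {s0, s1, s5, s6, s7, s8}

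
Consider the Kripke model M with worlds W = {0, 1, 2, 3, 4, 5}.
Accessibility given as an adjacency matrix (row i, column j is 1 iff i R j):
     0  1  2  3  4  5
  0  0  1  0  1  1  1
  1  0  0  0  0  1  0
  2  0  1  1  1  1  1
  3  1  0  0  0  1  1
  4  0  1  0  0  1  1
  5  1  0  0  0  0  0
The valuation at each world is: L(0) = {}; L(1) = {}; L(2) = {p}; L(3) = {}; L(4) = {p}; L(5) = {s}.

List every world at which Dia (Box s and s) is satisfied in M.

Let φ = Dia (Box s and s). Evaluate φ at each world:
  0 (successors {1, 3, 4, 5}): φ is false.
  1 (successors {4}): φ is false.
  2 (successors {1, 2, 3, 4, 5}): φ is false.
  3 (successors {0, 4, 5}): φ is false.
  4 (successors {1, 4, 5}): φ is false.
  5 (successors {0}): φ is false.
For instance, at 3:
  At 3: Dia (Box s and s) requires Box s and s at some successor in {0, 4, 5}.
    At 0: Box s and s is false.
    At 4: Box s and s is false.
    At 5: Box s and s is false.
  So Dia (Box s and s) is false at 3.
Satisfying worlds: none.

none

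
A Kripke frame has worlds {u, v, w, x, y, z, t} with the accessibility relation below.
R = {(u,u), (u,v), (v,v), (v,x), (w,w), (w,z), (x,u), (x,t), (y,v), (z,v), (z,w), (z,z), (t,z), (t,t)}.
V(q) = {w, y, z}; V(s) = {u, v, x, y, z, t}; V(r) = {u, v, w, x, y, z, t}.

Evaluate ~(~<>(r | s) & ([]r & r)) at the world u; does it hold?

At u: ~<>(r | s) & ([]r & r) is false, so ~(~<>(r | s) & ([]r & r)) is true.
  At u: ~<>(r | s) is false, []r & r is true, so ~<>(r | s) & ([]r & r) is false.
    At u: <>(r | s) is true, so ~<>(r | s) is false.
      At u: <>(r | s) requires r | s at some successor in {u, v}.
        r | s holds at u, so <>(r | s) is true at u.
    At u: []r is true, r is true, so []r & r is true.
      At u: []r requires r at every successor {u, v}.
        At u: r is true.
        At v: r is true.
      So []r is true at u.

Yes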